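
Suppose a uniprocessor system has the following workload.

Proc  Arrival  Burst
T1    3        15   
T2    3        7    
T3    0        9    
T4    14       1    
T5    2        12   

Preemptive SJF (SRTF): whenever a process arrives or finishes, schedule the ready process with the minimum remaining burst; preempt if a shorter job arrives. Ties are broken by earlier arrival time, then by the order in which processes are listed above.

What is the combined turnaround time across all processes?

Timeline: | T3 0-9 | T2 9-14 | T4 14-15 | T2 15-17 | T5 17-29 | T1 29-44 |
Completion: T1=44  T2=17  T3=9  T4=15  T5=29
Turnaround = completion − arrival: T1=41, T2=14, T3=9, T4=1, T5=27
Total turnaround = 41 + 14 + 9 + 1 + 27 = 92

92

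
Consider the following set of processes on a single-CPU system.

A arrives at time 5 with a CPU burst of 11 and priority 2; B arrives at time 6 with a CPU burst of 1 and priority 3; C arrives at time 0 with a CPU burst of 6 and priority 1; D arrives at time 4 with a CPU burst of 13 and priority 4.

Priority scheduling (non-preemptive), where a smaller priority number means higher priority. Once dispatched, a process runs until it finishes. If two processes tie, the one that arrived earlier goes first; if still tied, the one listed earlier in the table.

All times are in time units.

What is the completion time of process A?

17

Schedule: | C 0-6 | A 6-17 | B 17-18 | D 18-31 |
Completion: A=17  B=18  C=6  D=31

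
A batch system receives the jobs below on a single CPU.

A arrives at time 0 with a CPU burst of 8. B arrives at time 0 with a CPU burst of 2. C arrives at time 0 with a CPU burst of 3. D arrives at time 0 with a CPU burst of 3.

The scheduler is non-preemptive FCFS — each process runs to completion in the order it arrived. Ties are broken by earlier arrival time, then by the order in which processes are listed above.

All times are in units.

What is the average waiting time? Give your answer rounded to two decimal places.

Schedule: | A 0-8 | B 8-10 | C 10-13 | D 13-16 |
Completion: A=8  B=10  C=13  D=16
Waiting times: A=0, B=8, C=10, D=13
Average waiting = (0+8+10+13) / 4 = 31/4 = 7.75

7.75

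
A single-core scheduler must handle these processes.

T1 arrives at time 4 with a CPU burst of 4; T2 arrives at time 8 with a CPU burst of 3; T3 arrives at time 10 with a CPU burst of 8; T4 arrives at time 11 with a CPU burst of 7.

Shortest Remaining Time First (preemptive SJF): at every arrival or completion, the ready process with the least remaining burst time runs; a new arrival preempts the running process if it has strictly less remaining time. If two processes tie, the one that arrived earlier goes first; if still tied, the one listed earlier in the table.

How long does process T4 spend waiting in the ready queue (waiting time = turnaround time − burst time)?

Timeline: | idle 0-4 | T1 4-8 | T2 8-11 | T4 11-18 | T3 18-26 |
Completion: T1=8  T2=11  T3=26  T4=18
Turnaround (C−A): T1=4  T2=3  T3=16  T4=7
Waiting(T4) = turnaround − burst = 7 − 7 = 0

0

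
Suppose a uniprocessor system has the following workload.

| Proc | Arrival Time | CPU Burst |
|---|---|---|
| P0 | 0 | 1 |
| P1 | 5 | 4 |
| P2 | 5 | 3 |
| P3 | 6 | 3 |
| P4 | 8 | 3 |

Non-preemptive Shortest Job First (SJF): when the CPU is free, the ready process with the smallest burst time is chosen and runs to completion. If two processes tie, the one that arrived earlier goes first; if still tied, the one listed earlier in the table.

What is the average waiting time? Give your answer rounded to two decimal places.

Schedule: | P0 0-1 | idle 1-5 | P2 5-8 | P3 8-11 | P4 11-14 | P1 14-18 |
Completion: P0=1  P1=18  P2=8  P3=11  P4=14
Turnaround (C−A): P0=1  P1=13  P2=3  P3=5  P4=6
Waiting times: P0=0, P1=9, P2=0, P3=2, P4=3
Average waiting = (0+9+0+2+3) / 5 = 14/5 = 2.80

2.80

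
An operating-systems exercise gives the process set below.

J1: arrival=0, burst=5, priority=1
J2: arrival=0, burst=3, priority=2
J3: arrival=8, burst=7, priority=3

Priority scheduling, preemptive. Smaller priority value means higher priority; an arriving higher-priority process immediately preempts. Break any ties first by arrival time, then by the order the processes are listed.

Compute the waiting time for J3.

Timeline: | J1 0-5 | J2 5-8 | J3 8-15 |
Completion: J1=5  J2=8  J3=15
Waiting(J3) = turnaround − burst = 7 − 7 = 0

0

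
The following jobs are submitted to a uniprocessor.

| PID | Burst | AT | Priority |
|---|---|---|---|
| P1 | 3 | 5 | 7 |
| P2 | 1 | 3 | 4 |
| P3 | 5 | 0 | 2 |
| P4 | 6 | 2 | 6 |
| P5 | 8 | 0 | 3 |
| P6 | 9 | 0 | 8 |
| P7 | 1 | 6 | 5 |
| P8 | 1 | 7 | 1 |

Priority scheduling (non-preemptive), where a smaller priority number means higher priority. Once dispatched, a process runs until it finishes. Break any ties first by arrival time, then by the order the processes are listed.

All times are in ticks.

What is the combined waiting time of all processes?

87

Timeline: | P3 0-5 | P5 5-13 | P8 13-14 | P2 14-15 | P7 15-16 | P4 16-22 | P1 22-25 | P6 25-34 |
Completion: P1=25  P2=15  P3=5  P4=22  P5=13  P6=34  P7=16  P8=14
Waiting = turnaround − burst: P1=17, P2=11, P3=0, P4=14, P5=5, P6=25, P7=9, P8=6
Total waiting = 17 + 11 + 0 + 14 + 5 + 25 + 9 + 6 = 87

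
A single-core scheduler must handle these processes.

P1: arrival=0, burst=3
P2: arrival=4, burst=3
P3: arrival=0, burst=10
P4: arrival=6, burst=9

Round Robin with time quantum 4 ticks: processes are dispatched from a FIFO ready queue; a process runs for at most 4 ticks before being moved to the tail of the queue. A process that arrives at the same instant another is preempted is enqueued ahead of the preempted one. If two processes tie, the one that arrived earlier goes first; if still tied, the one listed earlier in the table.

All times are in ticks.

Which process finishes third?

P3

Timeline: | P1 0-3 | P3 3-7 | P2 7-10 | P4 10-14 | P3 14-18 | P4 18-22 | P3 22-24 | P4 24-25 |
Completion: P1=3  P2=10  P3=24  P4=25
Finish order: P1 → P2 → P3 → P4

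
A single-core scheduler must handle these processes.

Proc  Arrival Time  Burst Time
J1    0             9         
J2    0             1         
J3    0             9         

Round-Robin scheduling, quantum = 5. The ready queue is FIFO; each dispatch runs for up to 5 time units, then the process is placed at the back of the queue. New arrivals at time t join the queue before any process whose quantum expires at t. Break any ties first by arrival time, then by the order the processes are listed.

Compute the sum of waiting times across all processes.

21

Schedule: | J1 0-5 | J2 5-6 | J3 6-11 | J1 11-15 | J3 15-19 |
Completion: J1=15  J2=6  J3=19
Waiting = turnaround − burst: J1=6, J2=5, J3=10
Total waiting = 6 + 5 + 10 = 21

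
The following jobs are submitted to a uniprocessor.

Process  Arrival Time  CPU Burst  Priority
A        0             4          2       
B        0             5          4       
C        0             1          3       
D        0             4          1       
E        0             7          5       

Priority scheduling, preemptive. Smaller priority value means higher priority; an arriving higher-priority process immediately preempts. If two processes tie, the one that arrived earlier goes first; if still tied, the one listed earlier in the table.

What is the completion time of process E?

Gantt: | D 0-4 | A 4-8 | C 8-9 | B 9-14 | E 14-21 |
Completion: A=8  B=14  C=9  D=4  E=21
Turnaround (C−A): A=8  B=14  C=9  D=4  E=21

21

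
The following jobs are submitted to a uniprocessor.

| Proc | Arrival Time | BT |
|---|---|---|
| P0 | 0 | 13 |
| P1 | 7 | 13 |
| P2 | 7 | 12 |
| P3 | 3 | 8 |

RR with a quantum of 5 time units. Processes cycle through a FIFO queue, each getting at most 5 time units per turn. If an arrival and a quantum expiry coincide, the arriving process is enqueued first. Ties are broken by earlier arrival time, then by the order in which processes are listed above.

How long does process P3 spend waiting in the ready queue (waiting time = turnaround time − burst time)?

Schedule: | P0 0-5 | P3 5-10 | P0 10-15 | P1 15-20 | P2 20-25 | P3 25-28 | P0 28-31 | P1 31-36 | P2 36-41 | P1 41-44 | P2 44-46 |
Completion: P0=31  P1=44  P2=46  P3=28
Waiting(P3) = turnaround − burst = 25 − 8 = 17

17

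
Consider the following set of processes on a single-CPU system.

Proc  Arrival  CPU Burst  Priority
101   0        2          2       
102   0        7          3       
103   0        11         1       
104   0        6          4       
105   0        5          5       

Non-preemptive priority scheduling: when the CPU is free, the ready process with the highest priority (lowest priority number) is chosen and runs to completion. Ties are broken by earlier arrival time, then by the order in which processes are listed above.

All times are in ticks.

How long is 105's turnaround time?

Timeline: | 103 0-11 | 101 11-13 | 102 13-20 | 104 20-26 | 105 26-31 |
Completion: 101=13  102=20  103=11  104=26  105=31
Turnaround (C−A): 101=13  102=20  103=11  104=26  105=31
Turnaround(105) = completion − arrival = 31 − 0 = 31

31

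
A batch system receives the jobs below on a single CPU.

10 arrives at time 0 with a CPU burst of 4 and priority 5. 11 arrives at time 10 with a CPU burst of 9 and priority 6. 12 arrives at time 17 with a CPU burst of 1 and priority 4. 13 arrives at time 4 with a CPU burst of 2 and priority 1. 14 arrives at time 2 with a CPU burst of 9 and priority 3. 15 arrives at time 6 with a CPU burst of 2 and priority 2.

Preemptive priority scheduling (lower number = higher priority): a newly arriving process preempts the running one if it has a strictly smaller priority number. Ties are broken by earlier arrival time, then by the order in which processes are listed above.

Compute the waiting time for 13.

Timeline: | 10 0-2 | 14 2-4 | 13 4-6 | 15 6-8 | 14 8-15 | 10 15-17 | 12 17-18 | 11 18-27 |
Completion: 10=17  11=27  12=18  13=6  14=15  15=8
Turnaround (C−A): 10=17  11=17  12=1  13=2  14=13  15=2
Waiting(13) = turnaround − burst = 2 − 2 = 0

0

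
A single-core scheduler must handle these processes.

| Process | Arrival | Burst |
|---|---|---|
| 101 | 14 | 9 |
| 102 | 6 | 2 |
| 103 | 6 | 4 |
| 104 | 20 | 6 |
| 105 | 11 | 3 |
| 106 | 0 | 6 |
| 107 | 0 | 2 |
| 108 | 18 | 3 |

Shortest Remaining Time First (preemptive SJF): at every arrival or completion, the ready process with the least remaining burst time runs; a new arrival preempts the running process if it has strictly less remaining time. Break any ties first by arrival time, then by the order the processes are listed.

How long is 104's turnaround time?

7

Schedule: | 107 0-2 | 106 2-8 | 102 8-10 | 103 10-14 | 105 14-17 | 101 17-18 | 108 18-21 | 104 21-27 | 101 27-35 |
Completion: 101=35  102=10  103=14  104=27  105=17  106=8  107=2  108=21
Turnaround(104) = completion − arrival = 27 − 20 = 7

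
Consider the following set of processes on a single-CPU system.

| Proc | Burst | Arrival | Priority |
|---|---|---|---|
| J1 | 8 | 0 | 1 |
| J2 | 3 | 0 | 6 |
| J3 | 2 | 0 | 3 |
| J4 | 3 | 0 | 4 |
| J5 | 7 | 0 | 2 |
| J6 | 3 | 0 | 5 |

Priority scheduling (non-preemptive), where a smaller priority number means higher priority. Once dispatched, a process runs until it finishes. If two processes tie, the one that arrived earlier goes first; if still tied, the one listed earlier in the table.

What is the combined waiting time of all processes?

Gantt: | J1 0-8 | J5 8-15 | J3 15-17 | J4 17-20 | J6 20-23 | J2 23-26 |
Completion: J1=8  J2=26  J3=17  J4=20  J5=15  J6=23
Waiting = turnaround − burst: J1=0, J2=23, J3=15, J4=17, J5=8, J6=20
Total waiting = 0 + 23 + 15 + 17 + 8 + 20 = 83

83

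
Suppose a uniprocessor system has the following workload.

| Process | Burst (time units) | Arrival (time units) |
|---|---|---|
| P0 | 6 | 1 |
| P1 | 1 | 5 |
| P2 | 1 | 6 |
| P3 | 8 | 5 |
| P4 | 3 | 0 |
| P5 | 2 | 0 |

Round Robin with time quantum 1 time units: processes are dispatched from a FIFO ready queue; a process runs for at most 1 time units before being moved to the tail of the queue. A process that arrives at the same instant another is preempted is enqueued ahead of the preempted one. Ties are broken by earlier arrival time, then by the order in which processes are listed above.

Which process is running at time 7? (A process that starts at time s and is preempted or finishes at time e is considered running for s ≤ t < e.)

Timeline: | P4 0-1 | P5 1-2 | P0 2-3 | P4 3-4 | P5 4-5 | P0 5-6 | P4 6-7 | P1 7-8 | P3 8-9 | P2 9-10 | P0 10-11 | P3 11-12 | P0 12-13 | P3 13-14 | P0 14-15 | P3 15-16 | P0 16-17 | P3 17-21 |
Completion: P0=17  P1=8  P2=10  P3=21  P4=7  P5=5

P1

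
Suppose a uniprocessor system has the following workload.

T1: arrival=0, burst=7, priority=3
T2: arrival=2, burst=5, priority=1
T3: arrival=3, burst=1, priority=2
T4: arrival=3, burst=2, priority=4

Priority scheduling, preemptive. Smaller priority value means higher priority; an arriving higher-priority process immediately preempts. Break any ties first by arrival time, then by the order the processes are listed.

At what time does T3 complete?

Gantt: | T1 0-2 | T2 2-7 | T3 7-8 | T1 8-13 | T4 13-15 |
Completion: T1=13  T2=7  T3=8  T4=15

8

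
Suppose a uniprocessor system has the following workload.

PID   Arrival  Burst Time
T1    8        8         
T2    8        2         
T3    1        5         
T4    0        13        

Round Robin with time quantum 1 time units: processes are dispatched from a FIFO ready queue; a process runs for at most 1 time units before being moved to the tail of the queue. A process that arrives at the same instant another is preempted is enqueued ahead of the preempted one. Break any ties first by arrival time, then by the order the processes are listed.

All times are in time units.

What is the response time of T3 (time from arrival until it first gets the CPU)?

Gantt: | T4 0-1 | T3 1-2 | T4 2-3 | T3 3-4 | T4 4-5 | T3 5-6 | T4 6-7 | T3 7-8 | T4 8-9 | T1 9-10 | T2 10-11 | T3 11-12 | T4 12-13 | T1 13-14 | T2 14-15 | T4 15-16 | T1 16-17 | T4 17-18 | T1 18-19 | T4 19-20 | T1 20-21 | T4 21-22 | T1 22-23 | T4 23-24 | T1 24-25 | T4 25-26 | T1 26-27 | T4 27-28 |
Completion: T1=27  T2=15  T3=12  T4=28
Turnaround (C−A): T1=19  T2=7  T3=11  T4=28
Response(T3) = first start − arrival = 1 − 1 = 0

0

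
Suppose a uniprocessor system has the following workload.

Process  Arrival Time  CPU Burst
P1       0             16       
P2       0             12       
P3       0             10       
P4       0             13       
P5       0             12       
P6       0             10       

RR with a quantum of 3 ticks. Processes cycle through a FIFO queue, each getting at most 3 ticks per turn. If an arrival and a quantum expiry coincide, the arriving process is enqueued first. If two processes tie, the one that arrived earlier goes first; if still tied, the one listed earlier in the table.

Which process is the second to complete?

Gantt: | P1 0-3 | P2 3-6 | P3 6-9 | P4 9-12 | P5 12-15 | P6 15-18 | P1 18-21 | P2 21-24 | P3 24-27 | P4 27-30 | P5 30-33 | P6 33-36 | P1 36-39 | P2 39-42 | P3 42-45 | P4 45-48 | P5 48-51 | P6 51-54 | P1 54-57 | P2 57-60 | P3 60-61 | P4 61-64 | P5 64-67 | P6 67-68 | P1 68-71 | P4 71-72 | P1 72-73 |
Completion: P1=73  P2=60  P3=61  P4=72  P5=67  P6=68
Turnaround (C−A): P1=73  P2=60  P3=61  P4=72  P5=67  P6=68
Finish order: P2 → P3 → P5 → P6 → P4 → P1

P3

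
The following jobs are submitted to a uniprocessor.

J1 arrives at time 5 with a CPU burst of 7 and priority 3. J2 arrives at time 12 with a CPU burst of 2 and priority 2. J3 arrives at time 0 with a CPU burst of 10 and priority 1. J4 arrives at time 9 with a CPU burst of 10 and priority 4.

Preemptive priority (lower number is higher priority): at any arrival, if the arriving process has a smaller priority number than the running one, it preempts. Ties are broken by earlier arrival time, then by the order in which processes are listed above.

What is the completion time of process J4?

29

Schedule: | J3 0-10 | J1 10-12 | J2 12-14 | J1 14-19 | J4 19-29 |
Completion: J1=19  J2=14  J3=10  J4=29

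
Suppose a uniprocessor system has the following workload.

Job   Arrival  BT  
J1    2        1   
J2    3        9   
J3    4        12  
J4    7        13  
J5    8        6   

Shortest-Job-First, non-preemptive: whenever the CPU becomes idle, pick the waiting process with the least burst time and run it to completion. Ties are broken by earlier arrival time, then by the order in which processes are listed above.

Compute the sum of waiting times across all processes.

Timeline: | idle 0-2 | J1 2-3 | J2 3-12 | J5 12-18 | J3 18-30 | J4 30-43 |
Completion: J1=3  J2=12  J3=30  J4=43  J5=18
Waiting = turnaround − burst: J1=0, J2=0, J3=14, J4=23, J5=4
Total waiting = 0 + 0 + 14 + 23 + 4 = 41

41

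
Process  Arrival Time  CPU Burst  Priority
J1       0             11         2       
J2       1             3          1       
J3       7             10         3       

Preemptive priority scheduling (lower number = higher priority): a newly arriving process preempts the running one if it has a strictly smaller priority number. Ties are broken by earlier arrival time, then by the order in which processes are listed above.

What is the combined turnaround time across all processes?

34

Timeline: | J1 0-1 | J2 1-4 | J1 4-14 | J3 14-24 |
Completion: J1=14  J2=4  J3=24
Turnaround (C−A): J1=14  J2=3  J3=17
Turnaround = completion − arrival: J1=14, J2=3, J3=17
Total turnaround = 14 + 3 + 17 = 34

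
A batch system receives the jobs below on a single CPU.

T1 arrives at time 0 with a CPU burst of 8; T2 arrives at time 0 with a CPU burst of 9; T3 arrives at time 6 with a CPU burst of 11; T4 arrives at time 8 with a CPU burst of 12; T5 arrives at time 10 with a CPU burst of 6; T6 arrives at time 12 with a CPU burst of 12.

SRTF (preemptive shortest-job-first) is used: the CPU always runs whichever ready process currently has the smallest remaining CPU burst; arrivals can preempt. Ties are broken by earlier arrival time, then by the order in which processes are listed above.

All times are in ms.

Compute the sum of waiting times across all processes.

91

Gantt: | T1 0-8 | T2 8-10 | T5 10-16 | T2 16-23 | T3 23-34 | T4 34-46 | T6 46-58 |
Completion: T1=8  T2=23  T3=34  T4=46  T5=16  T6=58
Turnaround (C−A): T1=8  T2=23  T3=28  T4=38  T5=6  T6=46
Waiting = turnaround − burst: T1=0, T2=14, T3=17, T4=26, T5=0, T6=34
Total waiting = 0 + 14 + 17 + 26 + 0 + 34 = 91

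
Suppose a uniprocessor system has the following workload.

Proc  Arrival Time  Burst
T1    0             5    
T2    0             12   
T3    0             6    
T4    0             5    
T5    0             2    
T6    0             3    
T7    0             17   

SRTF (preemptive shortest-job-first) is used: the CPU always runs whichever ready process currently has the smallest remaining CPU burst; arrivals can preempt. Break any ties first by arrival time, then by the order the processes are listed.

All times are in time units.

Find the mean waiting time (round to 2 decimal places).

Timeline: | T5 0-2 | T6 2-5 | T1 5-10 | T4 10-15 | T3 15-21 | T2 21-33 | T7 33-50 |
Completion: T1=10  T2=33  T3=21  T4=15  T5=2  T6=5  T7=50
Waiting times: T1=5, T2=21, T3=15, T4=10, T5=0, T6=2, T7=33
Average waiting = (5+21+15+10+0+2+33) / 7 = 86/7 = 12.29

12.29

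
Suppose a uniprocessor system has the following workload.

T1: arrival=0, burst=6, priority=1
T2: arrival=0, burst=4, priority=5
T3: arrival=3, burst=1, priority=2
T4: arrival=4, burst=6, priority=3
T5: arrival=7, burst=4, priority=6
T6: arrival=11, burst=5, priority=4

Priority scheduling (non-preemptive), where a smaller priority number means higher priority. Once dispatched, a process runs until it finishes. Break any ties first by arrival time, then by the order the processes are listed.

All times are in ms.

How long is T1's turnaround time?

6

Schedule: | T1 0-6 | T3 6-7 | T4 7-13 | T6 13-18 | T2 18-22 | T5 22-26 |
Completion: T1=6  T2=22  T3=7  T4=13  T5=26  T6=18
Turnaround (C−A): T1=6  T2=22  T3=4  T4=9  T5=19  T6=7
Turnaround(T1) = completion − arrival = 6 − 0 = 6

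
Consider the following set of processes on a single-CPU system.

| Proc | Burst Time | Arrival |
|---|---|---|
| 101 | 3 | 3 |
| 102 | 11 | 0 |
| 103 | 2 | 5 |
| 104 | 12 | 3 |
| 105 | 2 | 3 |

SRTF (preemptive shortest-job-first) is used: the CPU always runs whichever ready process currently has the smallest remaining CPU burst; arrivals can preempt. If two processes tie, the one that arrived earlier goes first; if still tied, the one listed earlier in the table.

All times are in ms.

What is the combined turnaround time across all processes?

Gantt: | 102 0-3 | 105 3-5 | 103 5-7 | 101 7-10 | 102 10-18 | 104 18-30 |
Completion: 101=10  102=18  103=7  104=30  105=5
Turnaround (C−A): 101=7  102=18  103=2  104=27  105=2
Turnaround = completion − arrival: 101=7, 102=18, 103=2, 104=27, 105=2
Total turnaround = 7 + 18 + 2 + 27 + 2 = 56

56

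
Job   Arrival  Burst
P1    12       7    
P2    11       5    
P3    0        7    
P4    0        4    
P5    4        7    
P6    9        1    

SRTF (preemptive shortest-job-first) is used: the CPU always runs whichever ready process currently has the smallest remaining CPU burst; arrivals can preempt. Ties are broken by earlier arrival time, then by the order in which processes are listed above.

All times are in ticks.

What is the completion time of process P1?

Timeline: | P4 0-4 | P3 4-9 | P6 9-10 | P3 10-12 | P2 12-17 | P5 17-24 | P1 24-31 |
Completion: P1=31  P2=17  P3=12  P4=4  P5=24  P6=10

31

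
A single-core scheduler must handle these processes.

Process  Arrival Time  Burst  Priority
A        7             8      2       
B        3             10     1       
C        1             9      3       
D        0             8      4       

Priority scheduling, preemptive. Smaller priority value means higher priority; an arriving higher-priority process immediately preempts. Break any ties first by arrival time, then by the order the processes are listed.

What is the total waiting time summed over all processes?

Timeline: | D 0-1 | C 1-3 | B 3-13 | A 13-21 | C 21-28 | D 28-35 |
Completion: A=21  B=13  C=28  D=35
Turnaround (C−A): A=14  B=10  C=27  D=35
Waiting = turnaround − burst: A=6, B=0, C=18, D=27
Total waiting = 6 + 0 + 18 + 27 = 51

51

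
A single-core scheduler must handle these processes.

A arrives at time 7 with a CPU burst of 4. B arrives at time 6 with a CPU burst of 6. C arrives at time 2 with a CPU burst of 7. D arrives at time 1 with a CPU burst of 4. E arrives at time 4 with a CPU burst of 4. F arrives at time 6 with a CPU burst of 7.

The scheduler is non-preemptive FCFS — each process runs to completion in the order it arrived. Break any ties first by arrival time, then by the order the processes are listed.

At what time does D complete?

Schedule: | idle 0-1 | D 1-5 | C 5-12 | E 12-16 | B 16-22 | F 22-29 | A 29-33 |
Completion: A=33  B=22  C=12  D=5  E=16  F=29
Turnaround (C−A): A=26  B=16  C=10  D=4  E=12  F=23

5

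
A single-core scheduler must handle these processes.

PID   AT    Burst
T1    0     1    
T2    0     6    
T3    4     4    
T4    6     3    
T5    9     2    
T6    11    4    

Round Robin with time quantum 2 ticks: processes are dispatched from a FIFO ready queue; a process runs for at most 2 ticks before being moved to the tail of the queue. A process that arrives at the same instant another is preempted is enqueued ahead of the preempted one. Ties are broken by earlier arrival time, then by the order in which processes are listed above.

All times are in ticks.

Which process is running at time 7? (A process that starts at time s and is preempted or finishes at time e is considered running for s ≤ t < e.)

Timeline: | T1 0-1 | T2 1-5 | T3 5-7 | T2 7-9 | T4 9-11 | T3 11-13 | T5 13-15 | T6 15-17 | T4 17-18 | T6 18-20 |
Completion: T1=1  T2=9  T3=13  T4=18  T5=15  T6=20
Turnaround (C−A): T1=1  T2=9  T3=9  T4=12  T5=6  T6=9

T2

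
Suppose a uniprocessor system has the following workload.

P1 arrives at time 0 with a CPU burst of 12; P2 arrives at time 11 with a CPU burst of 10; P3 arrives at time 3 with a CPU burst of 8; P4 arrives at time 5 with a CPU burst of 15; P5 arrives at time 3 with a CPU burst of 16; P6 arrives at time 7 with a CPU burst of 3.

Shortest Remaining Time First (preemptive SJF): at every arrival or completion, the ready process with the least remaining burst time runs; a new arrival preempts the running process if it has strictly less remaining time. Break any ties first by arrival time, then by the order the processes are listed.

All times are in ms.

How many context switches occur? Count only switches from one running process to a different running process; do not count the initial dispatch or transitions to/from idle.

Timeline: | P1 0-3 | P3 3-7 | P6 7-10 | P3 10-14 | P1 14-23 | P2 23-33 | P4 33-48 | P5 48-64 |
Completion: P1=23  P2=33  P3=14  P4=48  P5=64  P6=10

7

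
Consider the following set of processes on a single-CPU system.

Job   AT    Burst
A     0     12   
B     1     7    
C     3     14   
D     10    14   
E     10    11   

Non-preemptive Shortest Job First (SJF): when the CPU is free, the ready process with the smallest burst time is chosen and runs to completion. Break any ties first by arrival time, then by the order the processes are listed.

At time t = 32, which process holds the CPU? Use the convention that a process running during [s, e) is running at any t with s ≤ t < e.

C

Gantt: | A 0-12 | B 12-19 | E 19-30 | C 30-44 | D 44-58 |
Completion: A=12  B=19  C=44  D=58  E=30
Turnaround (C−A): A=12  B=18  C=41  D=48  E=20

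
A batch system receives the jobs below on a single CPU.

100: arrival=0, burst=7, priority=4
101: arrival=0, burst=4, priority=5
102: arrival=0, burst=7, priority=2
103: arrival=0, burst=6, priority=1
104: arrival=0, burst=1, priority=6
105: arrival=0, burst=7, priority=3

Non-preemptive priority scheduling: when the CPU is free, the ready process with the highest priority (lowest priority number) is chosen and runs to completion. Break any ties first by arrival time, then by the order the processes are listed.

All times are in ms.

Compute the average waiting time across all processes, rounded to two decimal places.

Gantt: | 103 0-6 | 102 6-13 | 105 13-20 | 100 20-27 | 101 27-31 | 104 31-32 |
Completion: 100=27  101=31  102=13  103=6  104=32  105=20
Waiting times: 100=20, 101=27, 102=6, 103=0, 104=31, 105=13
Average waiting = (20+27+6+0+31+13) / 6 = 97/6 = 16.17

16.17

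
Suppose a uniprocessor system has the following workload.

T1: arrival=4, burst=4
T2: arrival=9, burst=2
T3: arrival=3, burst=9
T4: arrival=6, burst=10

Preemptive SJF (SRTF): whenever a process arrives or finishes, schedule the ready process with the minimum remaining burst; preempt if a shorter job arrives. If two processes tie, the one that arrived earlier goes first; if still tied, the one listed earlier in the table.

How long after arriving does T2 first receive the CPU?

Gantt: | idle 0-3 | T3 3-4 | T1 4-8 | T3 8-9 | T2 9-11 | T3 11-18 | T4 18-28 |
Completion: T1=8  T2=11  T3=18  T4=28
Turnaround (C−A): T1=4  T2=2  T3=15  T4=22
Response(T2) = first start − arrival = 9 − 9 = 0

0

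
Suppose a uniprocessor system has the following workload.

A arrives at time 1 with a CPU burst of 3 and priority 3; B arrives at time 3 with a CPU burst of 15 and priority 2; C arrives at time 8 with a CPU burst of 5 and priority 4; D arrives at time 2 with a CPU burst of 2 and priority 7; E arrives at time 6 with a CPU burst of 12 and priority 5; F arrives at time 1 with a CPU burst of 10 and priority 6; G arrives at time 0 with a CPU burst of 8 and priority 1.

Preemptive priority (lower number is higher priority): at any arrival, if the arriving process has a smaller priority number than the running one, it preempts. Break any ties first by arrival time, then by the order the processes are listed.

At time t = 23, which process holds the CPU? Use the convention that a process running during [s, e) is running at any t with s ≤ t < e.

A

Gantt: | G 0-8 | B 8-23 | A 23-26 | C 26-31 | E 31-43 | F 43-53 | D 53-55 |
Completion: A=26  B=23  C=31  D=55  E=43  F=53  G=8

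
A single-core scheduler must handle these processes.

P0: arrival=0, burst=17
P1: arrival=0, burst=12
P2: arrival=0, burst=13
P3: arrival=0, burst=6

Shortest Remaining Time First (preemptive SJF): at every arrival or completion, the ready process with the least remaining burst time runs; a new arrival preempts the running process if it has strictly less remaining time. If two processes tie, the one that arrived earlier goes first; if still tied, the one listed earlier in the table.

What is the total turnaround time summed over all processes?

103

Timeline: | P3 0-6 | P1 6-18 | P2 18-31 | P0 31-48 |
Completion: P0=48  P1=18  P2=31  P3=6
Turnaround = completion − arrival: P0=48, P1=18, P2=31, P3=6
Total turnaround = 48 + 18 + 31 + 6 = 103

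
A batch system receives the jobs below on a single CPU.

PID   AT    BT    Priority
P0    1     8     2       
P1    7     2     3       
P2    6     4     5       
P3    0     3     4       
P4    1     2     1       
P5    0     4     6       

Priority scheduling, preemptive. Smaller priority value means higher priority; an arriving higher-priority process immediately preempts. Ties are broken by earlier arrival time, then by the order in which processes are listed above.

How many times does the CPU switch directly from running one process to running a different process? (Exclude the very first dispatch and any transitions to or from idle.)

6

Schedule: | P3 0-1 | P4 1-3 | P0 3-11 | P1 11-13 | P3 13-15 | P2 15-19 | P5 19-23 |
Completion: P0=11  P1=13  P2=19  P3=15  P4=3  P5=23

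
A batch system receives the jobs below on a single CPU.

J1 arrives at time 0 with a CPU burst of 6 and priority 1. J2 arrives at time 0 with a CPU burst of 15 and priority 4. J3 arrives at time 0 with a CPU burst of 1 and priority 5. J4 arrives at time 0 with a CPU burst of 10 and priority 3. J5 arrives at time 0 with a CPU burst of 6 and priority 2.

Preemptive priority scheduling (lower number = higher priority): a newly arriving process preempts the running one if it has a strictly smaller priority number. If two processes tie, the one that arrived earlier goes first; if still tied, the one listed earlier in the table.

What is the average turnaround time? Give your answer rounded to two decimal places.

Gantt: | J1 0-6 | J5 6-12 | J4 12-22 | J2 22-37 | J3 37-38 |
Completion: J1=6  J2=37  J3=38  J4=22  J5=12
Turnaround times: J1=6, J2=37, J3=38, J4=22, J5=12
Average turnaround = (6+37+38+22+12) / 5 = 115/5 = 23.00

23.00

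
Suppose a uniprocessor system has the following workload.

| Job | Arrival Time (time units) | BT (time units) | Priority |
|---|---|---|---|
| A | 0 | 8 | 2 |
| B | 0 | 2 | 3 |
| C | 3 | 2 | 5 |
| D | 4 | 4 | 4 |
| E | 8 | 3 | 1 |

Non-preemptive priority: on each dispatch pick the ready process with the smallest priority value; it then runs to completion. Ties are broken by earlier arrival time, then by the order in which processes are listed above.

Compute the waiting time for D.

9

Schedule: | A 0-8 | E 8-11 | B 11-13 | D 13-17 | C 17-19 |
Completion: A=8  B=13  C=19  D=17  E=11
Waiting(D) = turnaround − burst = 13 − 4 = 9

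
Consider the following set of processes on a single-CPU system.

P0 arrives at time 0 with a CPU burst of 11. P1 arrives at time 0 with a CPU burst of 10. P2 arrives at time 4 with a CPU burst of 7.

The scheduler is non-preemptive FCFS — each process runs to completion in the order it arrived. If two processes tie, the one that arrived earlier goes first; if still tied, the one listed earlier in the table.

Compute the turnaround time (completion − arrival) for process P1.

Gantt: | P0 0-11 | P1 11-21 | P2 21-28 |
Completion: P0=11  P1=21  P2=28
Turnaround(P1) = completion − arrival = 21 − 0 = 21

21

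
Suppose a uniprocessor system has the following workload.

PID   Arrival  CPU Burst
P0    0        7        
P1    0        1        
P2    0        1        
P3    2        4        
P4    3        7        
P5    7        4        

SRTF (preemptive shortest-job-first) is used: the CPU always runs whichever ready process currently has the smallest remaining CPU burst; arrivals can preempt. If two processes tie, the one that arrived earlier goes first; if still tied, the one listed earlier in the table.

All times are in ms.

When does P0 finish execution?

17

Gantt: | P1 0-1 | P2 1-2 | P3 2-6 | P0 6-7 | P5 7-11 | P0 11-17 | P4 17-24 |
Completion: P0=17  P1=1  P2=2  P3=6  P4=24  P5=11
Turnaround (C−A): P0=17  P1=1  P2=2  P3=4  P4=21  P5=4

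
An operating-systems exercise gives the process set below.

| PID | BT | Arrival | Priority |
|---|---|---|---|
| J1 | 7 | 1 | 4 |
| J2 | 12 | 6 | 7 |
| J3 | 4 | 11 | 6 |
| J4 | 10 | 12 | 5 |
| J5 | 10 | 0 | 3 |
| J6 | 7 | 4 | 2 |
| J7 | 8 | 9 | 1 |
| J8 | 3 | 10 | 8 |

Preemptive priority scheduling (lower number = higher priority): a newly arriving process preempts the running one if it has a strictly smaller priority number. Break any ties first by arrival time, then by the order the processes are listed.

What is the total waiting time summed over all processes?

Gantt: | J5 0-4 | J6 4-9 | J7 9-17 | J6 17-19 | J5 19-25 | J1 25-32 | J4 32-42 | J3 42-46 | J2 46-58 | J8 58-61 |
Completion: J1=32  J2=58  J3=46  J4=42  J5=25  J6=19  J7=17  J8=61
Turnaround (C−A): J1=31  J2=52  J3=35  J4=30  J5=25  J6=15  J7=8  J8=51
Waiting = turnaround − burst: J1=24, J2=40, J3=31, J4=20, J5=15, J6=8, J7=0, J8=48
Total waiting = 24 + 40 + 31 + 20 + 15 + 8 + 0 + 48 = 186

186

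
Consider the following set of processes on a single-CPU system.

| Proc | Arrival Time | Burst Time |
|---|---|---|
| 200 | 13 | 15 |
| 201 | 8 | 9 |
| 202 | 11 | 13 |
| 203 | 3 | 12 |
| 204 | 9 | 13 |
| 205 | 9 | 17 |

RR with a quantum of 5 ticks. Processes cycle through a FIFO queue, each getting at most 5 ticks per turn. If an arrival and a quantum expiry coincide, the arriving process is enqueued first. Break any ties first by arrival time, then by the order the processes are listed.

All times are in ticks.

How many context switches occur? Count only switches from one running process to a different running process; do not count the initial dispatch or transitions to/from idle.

Timeline: | idle 0-3 | 203 3-8 | 201 8-13 | 203 13-18 | 204 18-23 | 205 23-28 | 202 28-33 | 200 33-38 | 201 38-42 | 203 42-44 | 204 44-49 | 205 49-54 | 202 54-59 | 200 59-64 | 204 64-67 | 205 67-72 | 202 72-75 | 200 75-80 | 205 80-82 |
Completion: 200=80  201=42  202=75  203=44  204=67  205=82

17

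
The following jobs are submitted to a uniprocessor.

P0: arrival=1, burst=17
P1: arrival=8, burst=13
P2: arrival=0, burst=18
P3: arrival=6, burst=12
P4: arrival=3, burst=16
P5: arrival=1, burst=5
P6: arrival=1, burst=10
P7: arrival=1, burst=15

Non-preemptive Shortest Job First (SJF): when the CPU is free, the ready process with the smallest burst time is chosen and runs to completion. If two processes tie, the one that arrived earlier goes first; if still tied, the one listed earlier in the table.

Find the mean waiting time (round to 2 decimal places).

Timeline: | P2 0-18 | P5 18-23 | P6 23-33 | P3 33-45 | P1 45-58 | P7 58-73 | P4 73-89 | P0 89-106 |
Completion: P0=106  P1=58  P2=18  P3=45  P4=89  P5=23  P6=33  P7=73
Turnaround (C−A): P0=105  P1=50  P2=18  P3=39  P4=86  P5=22  P6=32  P7=72
Waiting times: P0=88, P1=37, P2=0, P3=27, P4=70, P5=17, P6=22, P7=57
Average waiting = (88+37+0+27+70+17+22+57) / 8 = 318/8 = 39.75

39.75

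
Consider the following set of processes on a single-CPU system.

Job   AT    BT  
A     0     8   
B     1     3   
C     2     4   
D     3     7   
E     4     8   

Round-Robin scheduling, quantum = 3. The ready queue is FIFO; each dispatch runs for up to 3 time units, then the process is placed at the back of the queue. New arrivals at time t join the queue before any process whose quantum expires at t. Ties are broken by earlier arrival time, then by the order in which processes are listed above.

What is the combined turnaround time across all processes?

97

Gantt: | A 0-3 | B 3-6 | C 6-9 | D 9-12 | A 12-15 | E 15-18 | C 18-19 | D 19-22 | A 22-24 | E 24-27 | D 27-28 | E 28-30 |
Completion: A=24  B=6  C=19  D=28  E=30
Turnaround = completion − arrival: A=24, B=5, C=17, D=25, E=26
Total turnaround = 24 + 5 + 17 + 25 + 26 = 97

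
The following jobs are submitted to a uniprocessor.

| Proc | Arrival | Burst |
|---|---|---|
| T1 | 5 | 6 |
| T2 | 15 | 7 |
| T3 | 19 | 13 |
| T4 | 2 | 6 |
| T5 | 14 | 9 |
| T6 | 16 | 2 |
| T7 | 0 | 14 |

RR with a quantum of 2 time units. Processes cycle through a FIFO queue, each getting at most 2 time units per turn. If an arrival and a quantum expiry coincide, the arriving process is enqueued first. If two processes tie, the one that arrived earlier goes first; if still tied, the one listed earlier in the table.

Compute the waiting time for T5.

Gantt: | T7 0-2 | T4 2-4 | T7 4-6 | T4 6-8 | T1 8-10 | T7 10-12 | T4 12-14 | T1 14-16 | T7 16-18 | T5 18-20 | T2 20-22 | T6 22-24 | T1 24-26 | T7 26-28 | T3 28-30 | T5 30-32 | T2 32-34 | T7 34-36 | T3 36-38 | T5 38-40 | T2 40-42 | T7 42-44 | T3 44-46 | T5 46-48 | T2 48-49 | T3 49-51 | T5 51-52 | T3 52-57 |
Completion: T1=26  T2=49  T3=57  T4=14  T5=52  T6=24  T7=44
Waiting(T5) = turnaround − burst = 38 − 9 = 29

29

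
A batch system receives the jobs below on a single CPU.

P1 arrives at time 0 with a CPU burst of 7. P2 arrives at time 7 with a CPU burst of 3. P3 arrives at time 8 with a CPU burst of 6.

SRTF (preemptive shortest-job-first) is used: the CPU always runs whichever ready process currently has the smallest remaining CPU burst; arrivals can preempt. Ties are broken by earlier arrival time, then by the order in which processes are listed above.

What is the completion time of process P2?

Schedule: | P1 0-7 | P2 7-10 | P3 10-16 |
Completion: P1=7  P2=10  P3=16
Turnaround (C−A): P1=7  P2=3  P3=8

10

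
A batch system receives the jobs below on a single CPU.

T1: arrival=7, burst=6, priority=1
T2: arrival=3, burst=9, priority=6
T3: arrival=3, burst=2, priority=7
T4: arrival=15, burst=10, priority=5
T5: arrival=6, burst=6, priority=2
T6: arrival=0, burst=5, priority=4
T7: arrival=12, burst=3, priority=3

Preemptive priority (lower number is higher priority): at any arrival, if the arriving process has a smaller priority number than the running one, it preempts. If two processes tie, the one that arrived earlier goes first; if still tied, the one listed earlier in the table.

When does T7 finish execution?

21

Schedule: | T6 0-5 | T2 5-6 | T5 6-7 | T1 7-13 | T5 13-18 | T7 18-21 | T4 21-31 | T2 31-39 | T3 39-41 |
Completion: T1=13  T2=39  T3=41  T4=31  T5=18  T6=5  T7=21
Turnaround (C−A): T1=6  T2=36  T3=38  T4=16  T5=12  T6=5  T7=9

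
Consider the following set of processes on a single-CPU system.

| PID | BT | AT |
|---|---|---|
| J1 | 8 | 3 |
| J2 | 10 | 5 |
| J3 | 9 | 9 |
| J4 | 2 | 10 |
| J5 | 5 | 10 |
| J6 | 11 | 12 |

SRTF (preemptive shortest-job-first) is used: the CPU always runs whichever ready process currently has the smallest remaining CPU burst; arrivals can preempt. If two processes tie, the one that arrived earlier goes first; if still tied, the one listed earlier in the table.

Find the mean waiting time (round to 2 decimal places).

Schedule: | idle 0-3 | J1 3-11 | J4 11-13 | J5 13-18 | J3 18-27 | J2 27-37 | J6 37-48 |
Completion: J1=11  J2=37  J3=27  J4=13  J5=18  J6=48
Waiting times: J1=0, J2=22, J3=9, J4=1, J5=3, J6=25
Average waiting = (0+22+9+1+3+25) / 6 = 60/6 = 10.00

10.00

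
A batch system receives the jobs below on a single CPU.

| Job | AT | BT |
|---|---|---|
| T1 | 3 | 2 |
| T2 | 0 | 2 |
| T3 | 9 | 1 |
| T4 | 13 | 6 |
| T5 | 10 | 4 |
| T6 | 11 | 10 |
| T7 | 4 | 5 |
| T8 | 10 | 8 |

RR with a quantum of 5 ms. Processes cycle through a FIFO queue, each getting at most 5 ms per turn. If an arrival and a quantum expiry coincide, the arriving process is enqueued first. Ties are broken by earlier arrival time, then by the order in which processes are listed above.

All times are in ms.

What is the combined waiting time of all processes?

55

Timeline: | T2 0-2 | idle 2-3 | T1 3-5 | T7 5-10 | T3 10-11 | T5 11-15 | T8 15-20 | T6 20-25 | T4 25-30 | T8 30-33 | T6 33-38 | T4 38-39 |
Completion: T1=5  T2=2  T3=11  T4=39  T5=15  T6=38  T7=10  T8=33
Turnaround (C−A): T1=2  T2=2  T3=2  T4=26  T5=5  T6=27  T7=6  T8=23
Waiting = turnaround − burst: T1=0, T2=0, T3=1, T4=20, T5=1, T6=17, T7=1, T8=15
Total waiting = 0 + 0 + 1 + 20 + 1 + 17 + 1 + 15 = 55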